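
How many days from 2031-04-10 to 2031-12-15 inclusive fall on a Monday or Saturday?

2031-04-10 is a Thursday.
The range spans 250 days (inclusive of both endpoints).
250 = 7 × 35 + 5, so there are 35 full weeks plus 5 extra days.
Each full week contributes 2 days from the set (Mon, Sat): 35 × 2 = 70.
The 5 extra days are Thu, Fri, Sat, Sun, Mon — 2 of them qualify.
Total: 70 + 2 = 72.

72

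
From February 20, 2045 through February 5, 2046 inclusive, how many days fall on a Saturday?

February 20, 2045 is a Monday.
From February 20, 2045 to February 5, 2046 is 351 days inclusive.
351 = 7 × 50 + 1, so there are 50 full weeks plus 1 extra day.
Each full week contributes one Saturday: 50 so far.
The 1 extra day is Monday — none qualify.
Total: 50 + 0 = 50.

50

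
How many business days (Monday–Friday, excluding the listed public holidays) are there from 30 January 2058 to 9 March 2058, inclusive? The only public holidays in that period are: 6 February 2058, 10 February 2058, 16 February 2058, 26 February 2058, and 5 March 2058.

25 business days

30 January 2058 is a Wednesday.
The range spans 39 days (inclusive of both endpoints).
39 = 7 × 5 + 4, so there are 5 full weeks plus 4 extra days.
Each full week contributes 5 weekdays (Mon–Fri): 5 × 5 = 25.
The 4 extra days are Wed, Thu, Fri, Sat — 3 of them qualify.
Total: 25 + 3 = 28.
Holidays: 6 February 2058 (Wed); 10 February 2058 (Sun); 16 February 2058 (Sat); 26 February 2058 (Tue); 5 March 2058 (Tue).
3 of the 5 holidays fall on weekdays; the rest are weekends and were already excluded.
Business days: 28 − 3 = 25.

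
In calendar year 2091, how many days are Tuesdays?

52

1 January 2091 is a Monday.
From 1 January 2091 to 31 December 2091 is 365 days inclusive.
365 = 7 × 52 + 1, so there are 52 full weeks plus 1 extra day.
Each full week contributes one Tuesday: 52 so far.
The 1 extra day is Monday — none qualify.
Total: 52 + 0 = 52.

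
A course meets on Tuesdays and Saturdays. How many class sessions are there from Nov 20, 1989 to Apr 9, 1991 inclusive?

Nov 20, 1989 is a Monday.
The range spans 506 days (inclusive of both endpoints).
506 = 7 × 72 + 2, so there are 72 full weeks plus 2 extra days.
Each full week contributes 2 days from the set (Tue, Sat): 72 × 2 = 144.
The 2 extra days are Monday, Tuesday — 1 of them qualifies.
Total: 144 + 1 = 145.

145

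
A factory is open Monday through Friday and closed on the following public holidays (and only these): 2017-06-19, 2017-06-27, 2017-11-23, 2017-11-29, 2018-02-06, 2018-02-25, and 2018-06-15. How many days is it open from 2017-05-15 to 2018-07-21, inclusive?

304 working days

2017-05-15 is a Monday.
From 2017-05-15 to 2018-07-21 is 433 days inclusive.
433 = 7 × 61 + 6, so there are 61 full weeks plus 6 extra days.
Each full week contributes 5 weekdays (Mon–Fri): 61 × 5 = 305.
The 6 extra days are Monday, Tuesday, Wednesday, Thursday, Friday, Saturday — 5 of them qualify.
Total: 305 + 5 = 310.
Holidays: 2017-06-19 (Mon); 2017-06-27 (Tue); 2017-11-23 (Thu); 2017-11-29 (Wed); 2018-02-06 (Tue); 2018-02-25 (Sun); 2018-06-15 (Fri).
6 of the 7 holidays fall on weekdays; the rest are weekends and were already excluded.
Business days: 310 − 6 = 304.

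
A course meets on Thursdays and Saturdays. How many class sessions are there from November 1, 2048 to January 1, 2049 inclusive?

November 1, 2048 is a Sunday.
From November 1, 2048 to January 1, 2049 is 62 days inclusive.
62 = 7 × 8 + 6, so there are 8 full weeks plus 6 extra days.
Each full week contributes 2 days from the set (Thu, Sat): 8 × 2 = 16.
The 6 extra days are Sunday, Monday, Tuesday, Wednesday, Thursday, Friday — 1 of them qualifies.
Total: 16 + 1 = 17.

17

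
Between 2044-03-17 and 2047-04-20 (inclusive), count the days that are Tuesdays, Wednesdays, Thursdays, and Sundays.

2044-03-17 is a Thursday.
The range spans 1130 days (inclusive of both endpoints).
1130 = 7 × 161 + 3, so there are 161 full weeks plus 3 extra days.
Each full week contributes 4 days from the set (Tue, Wed, Thu, Sun): 161 × 4 = 644.
The 3 extra days are Thu, Fri, Sat — 1 of them qualifies.
Total: 644 + 1 = 645.

645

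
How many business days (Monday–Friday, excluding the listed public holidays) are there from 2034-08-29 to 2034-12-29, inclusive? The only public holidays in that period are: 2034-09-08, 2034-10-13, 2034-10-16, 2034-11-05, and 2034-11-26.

2034-08-29 is a Tuesday.
From 2034-08-29 to 2034-12-29 is 123 days inclusive.
123 = 7 × 17 + 4, so there are 17 full weeks plus 4 extra days.
Each full week contributes 5 weekdays (Mon–Fri): 17 × 5 = 85.
The 4 extra days are Tue, Wed, Thu, Fri — 4 of them qualify.
Total: 85 + 4 = 89.
Holidays: 2034-09-08 (Fri); 2034-10-13 (Fri); 2034-10-16 (Mon); 2034-11-05 (Sun); 2034-11-26 (Sun).
3 of the 5 holidays fall on weekdays; the rest are weekends and were already excluded.
Business days: 89 − 3 = 86.

86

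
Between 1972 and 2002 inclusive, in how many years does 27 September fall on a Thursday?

5

Day of week of September 27 in each year:
1972: Wed, 1973: Thu ✓, 1974: Fri, 1975: Sat, 1976: Mon, 1977: Tue, 1978: Wed, 1979: Thu ✓, 1980: Sat, 1981: Sun, 1982: Mon, 1983: Tue, 1984: Thu ✓, 1985: Fri, 1986: Sat, 1987: Sun, 1988: Tue, 1989: Wed, 1990: Thu ✓, 1991: Fri, 1992: Sun, 1993: Mon, 1994: Tue, 1995: Wed, 1996: Fri, 1997: Sat, 1998: Sun, 1999: Mon, 2000: Wed, 2001: Thu ✓, 2002: Fri
Thursdays: 1973, 1979, 1984, 1990, 2001.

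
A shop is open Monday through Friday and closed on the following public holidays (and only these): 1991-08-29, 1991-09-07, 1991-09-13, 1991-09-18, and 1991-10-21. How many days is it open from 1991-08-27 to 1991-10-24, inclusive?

1991-08-27 is a Tuesday.
From 1991-08-27 to 1991-10-24 is 59 days inclusive.
59 = 7 × 8 + 3, so there are 8 full weeks plus 3 extra days.
Each full week contributes 5 weekdays (Mon–Fri): 8 × 5 = 40.
The 3 extra days are Tue, Wed, Thu — 3 of them qualify.
Total: 40 + 3 = 43.
Holidays: 1991-08-29 (Thu); 1991-09-07 (Sat); 1991-09-13 (Fri); 1991-09-18 (Wed); 1991-10-21 (Mon).
4 of the 5 holidays fall on weekdays; the rest are weekends and were already excluded.
Business days: 43 − 4 = 39.

39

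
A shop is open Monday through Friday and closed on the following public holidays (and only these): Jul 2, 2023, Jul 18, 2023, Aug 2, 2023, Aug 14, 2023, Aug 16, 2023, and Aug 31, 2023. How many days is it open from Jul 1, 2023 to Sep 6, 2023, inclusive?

43

Jul 1, 2023 is a Saturday.
That's 68 days from start to end, counting both.
68 = 7 × 9 + 5, so there are 9 full weeks plus 5 extra days.
Each full week contributes 5 weekdays (Mon–Fri): 9 × 5 = 45.
The 5 extra days are Sat, Sun, Mon, Tue, Wed — 3 of them qualify.
Total: 45 + 3 = 48.
Holidays: Jul 2, 2023 (Sun); Jul 18, 2023 (Tue); Aug 2, 2023 (Wed); Aug 14, 2023 (Mon); Aug 16, 2023 (Wed); Aug 31, 2023 (Thu).
5 of the 6 holidays fall on weekdays; the rest are weekends and were already excluded.
Business days: 48 − 5 = 43.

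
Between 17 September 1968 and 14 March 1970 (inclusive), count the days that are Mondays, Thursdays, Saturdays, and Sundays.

310

17 September 1968 is a Tuesday.
From 17 September 1968 to 14 March 1970 is 544 days inclusive.
544 = 7 × 77 + 5, so there are 77 full weeks plus 5 extra days.
Each full week contributes 4 days from the set (Mon, Thu, Sat, Sun): 77 × 4 = 308.
The 5 extra days are Tue, Wed, Thu, Fri, Sat — 2 of them qualify.
Total: 308 + 2 = 310.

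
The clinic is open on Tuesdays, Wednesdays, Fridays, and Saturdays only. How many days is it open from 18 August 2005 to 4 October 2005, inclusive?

18 August 2005 is a Thursday.
The range spans 48 days (inclusive of both endpoints).
48 = 7 × 6 + 6, so there are 6 full weeks plus 6 extra days.
Each full week contributes 4 days from the set (Tue, Wed, Fri, Sat): 6 × 4 = 24.
The 6 extra days are Thursday, Friday, Saturday, Sunday, Monday, Tuesday — 3 of them qualify.
Total: 24 + 3 = 27.

27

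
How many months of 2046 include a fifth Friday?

A month has five Fridays exactly when Friday falls within its first (length − 28) days.
Jan: 31 days, starts Mon → 5 of Mon, Tue, Wed
Feb: 28 days, starts Thu → 5 of (none)
Mar: 31 days, starts Thu → 5 of Thu, Fri, Sat ✓
Apr: 30 days, starts Sun → 5 of Sun, Mon
May: 31 days, starts Tue → 5 of Tue, Wed, Thu
Jun: 30 days, starts Fri → 5 of Fri, Sat ✓
Jul: 31 days, starts Sun → 5 of Sun, Mon, Tue
Aug: 31 days, starts Wed → 5 of Wed, Thu, Fri ✓
Sep: 30 days, starts Sat → 5 of Sat, Sun
Oct: 31 days, starts Mon → 5 of Mon, Tue, Wed
Nov: 30 days, starts Thu → 5 of Thu, Fri ✓
Dec: 31 days, starts Sat → 5 of Sat, Sun, Mon
Months with five Fridays: Mar, Jun, Aug, Nov.

4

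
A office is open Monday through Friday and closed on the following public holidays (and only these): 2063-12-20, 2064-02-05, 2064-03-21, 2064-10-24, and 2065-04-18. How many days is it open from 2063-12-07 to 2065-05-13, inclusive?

370

2063-12-07 is a Friday.
The range spans 524 days (inclusive of both endpoints).
524 = 7 × 74 + 6, so there are 74 full weeks plus 6 extra days.
Each full week contributes 5 weekdays (Mon–Fri): 74 × 5 = 370.
The 6 extra days are Friday, Saturday, Sunday, Monday, Tuesday, Wednesday — 4 of them qualify.
Total: 370 + 4 = 374.
Holidays: 2063-12-20 (Thu); 2064-02-05 (Tue); 2064-03-21 (Fri); 2064-10-24 (Fri); 2065-04-18 (Sat).
4 of the 5 holidays fall on weekdays; the rest are weekends and were already excluded.
Business days: 374 − 4 = 370.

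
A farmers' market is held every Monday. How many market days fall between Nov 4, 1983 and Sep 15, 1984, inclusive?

45 Mondays

Nov 4, 1983 is a Friday.
That's 317 days from start to end, counting both.
317 = 7 × 45 + 2, so there are 45 full weeks plus 2 extra days.
Each full week contributes one Monday: 45 so far.
The 2 extra days are Fri, Sat — none qualify.
Total: 45 + 0 = 45.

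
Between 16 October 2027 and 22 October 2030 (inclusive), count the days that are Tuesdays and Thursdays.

315

16 October 2027 is a Saturday.
The range spans 1103 days (inclusive of both endpoints).
1103 = 7 × 157 + 4, so there are 157 full weeks plus 4 extra days.
Each full week contributes 2 days from the set (Tue, Thu): 157 × 2 = 314.
The 4 extra days are Sat, Sun, Mon, Tue — 1 of them qualifies.
Total: 314 + 1 = 315.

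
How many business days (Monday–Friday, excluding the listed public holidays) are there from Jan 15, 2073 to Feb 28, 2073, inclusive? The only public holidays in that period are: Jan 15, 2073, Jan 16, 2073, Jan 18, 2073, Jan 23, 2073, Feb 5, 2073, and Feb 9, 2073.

Jan 15, 2073 is a Sunday.
From Jan 15, 2073 to Feb 28, 2073 is 45 days inclusive.
45 = 7 × 6 + 3, so there are 6 full weeks plus 3 extra days.
Each full week contributes 5 weekdays (Mon–Fri): 6 × 5 = 30.
The 3 extra days are Sun, Mon, Tue — 2 of them qualify.
Total: 30 + 2 = 32.
Holidays: Jan 15, 2073 (Sun); Jan 16, 2073 (Mon); Jan 18, 2073 (Wed); Jan 23, 2073 (Mon); Feb 5, 2073 (Sun); Feb 9, 2073 (Thu).
4 of the 6 holidays fall on weekdays; the rest are weekends and were already excluded.
Business days: 32 − 4 = 28.

28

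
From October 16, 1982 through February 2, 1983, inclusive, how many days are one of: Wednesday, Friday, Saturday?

October 16, 1982 is a Saturday.
That's 110 days from start to end, counting both.
110 = 7 × 15 + 5, so there are 15 full weeks plus 5 extra days.
Each full week contributes 3 days from the set (Wed, Fri, Sat): 15 × 3 = 45.
The 5 extra days are Saturday, Sunday, Monday, Tuesday, Wednesday — 2 of them qualify.
Total: 45 + 2 = 47.

47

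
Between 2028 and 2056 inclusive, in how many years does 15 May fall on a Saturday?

4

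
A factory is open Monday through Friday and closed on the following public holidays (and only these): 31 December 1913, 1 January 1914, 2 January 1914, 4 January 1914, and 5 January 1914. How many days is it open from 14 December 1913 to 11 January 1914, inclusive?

16 business days

14 December 1913 is a Sunday.
From 14 December 1913 to 11 January 1914 is 29 days inclusive.
29 = 7 × 4 + 1, so there are 4 full weeks plus 1 extra day.
Each full week contributes 5 weekdays (Mon–Fri): 4 × 5 = 20.
The 1 extra day is Sunday — none qualify.
Total: 20 + 0 = 20.
Holidays: 31 December 1913 (Wed); 1 January 1914 (Thu); 2 January 1914 (Fri); 4 January 1914 (Sun); 5 January 1914 (Mon).
4 of the 5 holidays fall on weekdays; the rest are weekends and were already excluded.
Business days: 20 − 4 = 16.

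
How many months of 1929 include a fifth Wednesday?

A month has five Wednesdays exactly when Wednesday falls within its first (length − 28) days.
Jan: 31 days, starts Tue → 5 of Tue, Wed, Thu ✓
Feb: 28 days, starts Fri → 5 of (none)
Mar: 31 days, starts Fri → 5 of Fri, Sat, Sun
Apr: 30 days, starts Mon → 5 of Mon, Tue
May: 31 days, starts Wed → 5 of Wed, Thu, Fri ✓
Jun: 30 days, starts Sat → 5 of Sat, Sun
Jul: 31 days, starts Mon → 5 of Mon, Tue, Wed ✓
Aug: 31 days, starts Thu → 5 of Thu, Fri, Sat
Sep: 30 days, starts Sun → 5 of Sun, Mon
Oct: 31 days, starts Tue → 5 of Tue, Wed, Thu ✓
Nov: 30 days, starts Fri → 5 of Fri, Sat
Dec: 31 days, starts Sun → 5 of Sun, Mon, Tue
Months with five Wednesdays: Jan, May, Jul, Oct.

4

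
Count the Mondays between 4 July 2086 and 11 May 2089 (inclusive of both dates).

4 July 2086 is a Thursday.
That's 1043 days from start to end, counting both.
1043 = 7 × 149, so the span is exactly 149 full weeks.
Each full week contributes one Monday: 149 so far.
Total: 149.

149 Mondays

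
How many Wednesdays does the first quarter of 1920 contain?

13

1 January 1920 is a Thursday.
From 1 January 1920 to 31 March 1920 is 91 days inclusive.
91 = 7 × 13, so the span is exactly 13 full weeks.
Each full week contributes one Wednesday: 13 so far.
Total: 13.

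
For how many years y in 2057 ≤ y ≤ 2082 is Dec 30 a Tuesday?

Day of week of December 30 in each year:
2057: Sun, 2058: Mon, 2059: Tue ✓, 2060: Thu, 2061: Fri, 2062: Sat, 2063: Sun, 2064: Tue ✓, 2065: Wed, 2066: Thu, 2067: Fri, 2068: Sun, 2069: Mon, 2070: Tue ✓, 2071: Wed, 2072: Fri, 2073: Sat, 2074: Sun, 2075: Mon, 2076: Wed, 2077: Thu, 2078: Fri, 2079: Sat, 2080: Mon, 2081: Tue ✓, 2082: Wed
Tuesdays: 2059, 2064, 2070, 2081.

4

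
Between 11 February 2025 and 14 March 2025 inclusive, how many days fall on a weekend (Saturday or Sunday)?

11 February 2025 is a Tuesday.
From 11 February 2025 to 14 March 2025 is 32 days inclusive.
32 = 7 × 4 + 4, so there are 4 full weeks plus 4 extra days.
Each full week contributes 2 weekend days (Sat, Sun): 4 × 2 = 8.
The 4 extra days are Tue, Wed, Thu, Fri — none qualify.
Total: 8 + 0 = 8.

8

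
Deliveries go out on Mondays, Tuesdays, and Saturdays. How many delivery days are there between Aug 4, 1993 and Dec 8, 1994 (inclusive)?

210

Aug 4, 1993 is a Wednesday.
The range spans 492 days (inclusive of both endpoints).
492 = 7 × 70 + 2, so there are 70 full weeks plus 2 extra days.
Each full week contributes 3 days from the set (Mon, Tue, Sat): 70 × 3 = 210.
The 2 extra days are Wednesday, Thursday — none qualify.
Total: 210 + 0 = 210.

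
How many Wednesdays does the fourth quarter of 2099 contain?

October 1, 2099 is a Thursday.
That's 92 days from start to end, counting both.
92 = 7 × 13 + 1, so there are 13 full weeks plus 1 extra day.
Each full week contributes one Wednesday: 13 so far.
The 1 extra day is Thursday — none qualify.
Total: 13 + 0 = 13.

13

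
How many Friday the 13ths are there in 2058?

The 13th falls on a Friday when the month's 13th has weekday Fri.
Jan 13 is Sun; Feb 13 is Wed; Mar 13 is Wed; Apr 13 is Sat; May 13 is Mon; Jun 13 is Thu; Jul 13 is Sat; Aug 13 is Tue; Sep 13 is Fri ✓; Oct 13 is Sun; Nov 13 is Wed; Dec 13 is Fri ✓.
Friday the 13ths: Sep, Dec.

2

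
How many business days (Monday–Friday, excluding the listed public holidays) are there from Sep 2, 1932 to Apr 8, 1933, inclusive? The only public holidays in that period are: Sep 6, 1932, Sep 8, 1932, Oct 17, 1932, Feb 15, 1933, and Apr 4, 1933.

151 business days

Sep 2, 1932 is a Friday.
From Sep 2, 1932 to Apr 8, 1933 is 219 days inclusive.
219 = 7 × 31 + 2, so there are 31 full weeks plus 2 extra days.
Each full week contributes 5 weekdays (Mon–Fri): 31 × 5 = 155.
The 2 extra days are Fri, Sat — 1 of them qualifies.
Total: 155 + 1 = 156.
Holidays: Sep 6, 1932 (Tue); Sep 8, 1932 (Thu); Oct 17, 1932 (Mon); Feb 15, 1933 (Wed); Apr 4, 1933 (Tue).
All 5 holidays fall on weekdays, so subtract 5.
Business days: 156 − 5 = 151.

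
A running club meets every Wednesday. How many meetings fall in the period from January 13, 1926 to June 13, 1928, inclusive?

January 13, 1926 is a Wednesday.
That's 883 days from start to end, counting both.
883 = 7 × 126 + 1, so there are 126 full weeks plus 1 extra day.
Each full week contributes one Wednesday: 126 so far.
The 1 extra day is Wed — 1 of them qualifies.
Total: 126 + 1 = 127.

127 Wednesdays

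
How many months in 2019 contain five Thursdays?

4

A month has five Thursdays exactly when Thursday falls within its first (length − 28) days.
Jan: 31 days, starts Tue → 5 of Tue, Wed, Thu ✓
Feb: 28 days, starts Fri → 5 of (none)
Mar: 31 days, starts Fri → 5 of Fri, Sat, Sun
Apr: 30 days, starts Mon → 5 of Mon, Tue
May: 31 days, starts Wed → 5 of Wed, Thu, Fri ✓
Jun: 30 days, starts Sat → 5 of Sat, Sun
Jul: 31 days, starts Mon → 5 of Mon, Tue, Wed
Aug: 31 days, starts Thu → 5 of Thu, Fri, Sat ✓
Sep: 30 days, starts Sun → 5 of Sun, Mon
Oct: 31 days, starts Tue → 5 of Tue, Wed, Thu ✓
Nov: 30 days, starts Fri → 5 of Fri, Sat
Dec: 31 days, starts Sun → 5 of Sun, Mon, Tue
Months with five Thursdays: Jan, May, Aug, Oct.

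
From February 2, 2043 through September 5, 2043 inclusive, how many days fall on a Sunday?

30 Sundays

February 2, 2043 is a Monday.
From February 2, 2043 to September 5, 2043 is 216 days inclusive.
216 = 7 × 30 + 6, so there are 30 full weeks plus 6 extra days.
Each full week contributes one Sunday: 30 so far.
The 6 extra days are Mon, Tue, Wed, Thu, Fri, Sat — none qualify.
Total: 30 + 0 = 30.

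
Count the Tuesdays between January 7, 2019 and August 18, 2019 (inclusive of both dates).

32 Tuesdays

January 7, 2019 is a Monday.
From January 7, 2019 to August 18, 2019 is 224 days inclusive.
224 = 7 × 32, so the span is exactly 32 full weeks.
Each full week contributes one Tuesday: 32 so far.
Total: 32.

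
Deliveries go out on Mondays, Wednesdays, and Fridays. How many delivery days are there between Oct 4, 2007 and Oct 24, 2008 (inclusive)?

Oct 4, 2007 is a Thursday.
That's 387 days from start to end, counting both.
387 = 7 × 55 + 2, so there are 55 full weeks plus 2 extra days.
Each full week contributes 3 days from the set (Mon, Wed, Fri): 55 × 3 = 165.
The 2 extra days are Thu, Fri — 1 of them qualifies.
Total: 165 + 1 = 166.

166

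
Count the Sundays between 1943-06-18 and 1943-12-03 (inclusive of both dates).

24

1943-06-18 is a Friday.
The range spans 169 days (inclusive of both endpoints).
169 = 7 × 24 + 1, so there are 24 full weeks plus 1 extra day.
Each full week contributes one Sunday: 24 so far.
The 1 extra day is Friday — none qualify.
Total: 24 + 0 = 24.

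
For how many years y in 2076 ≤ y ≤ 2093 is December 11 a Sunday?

2

Day of week of December 11 in each year:
2076: Fri, 2077: Sat, 2078: Sun ✓, 2079: Mon, 2080: Wed, 2081: Thu, 2082: Fri, 2083: Sat, 2084: Mon, 2085: Tue, 2086: Wed, 2087: Thu, 2088: Sat, 2089: Sun ✓, 2090: Mon, 2091: Tue, 2092: Thu, 2093: Fri
Sundays: 2078, 2089.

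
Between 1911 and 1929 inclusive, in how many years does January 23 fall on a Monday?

3

Day of week of January 23 in each year:
1911: Mon ✓, 1912: Tue, 1913: Thu, 1914: Fri, 1915: Sat, 1916: Sun, 1917: Tue, 1918: Wed, 1919: Thu, 1920: Fri, 1921: Sun, 1922: Mon ✓, 1923: Tue, 1924: Wed, 1925: Fri, 1926: Sat, 1927: Sun, 1928: Mon ✓, 1929: Wed
Mondays: 1911, 1922, 1928.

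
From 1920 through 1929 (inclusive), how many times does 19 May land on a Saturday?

Day of week of May 19 in each year:
1920: Wed, 1921: Thu, 1922: Fri, 1923: Sat ✓, 1924: Mon, 1925: Tue, 1926: Wed, 1927: Thu, 1928: Sat ✓, 1929: Sun
Saturdays: 1923, 1928.

2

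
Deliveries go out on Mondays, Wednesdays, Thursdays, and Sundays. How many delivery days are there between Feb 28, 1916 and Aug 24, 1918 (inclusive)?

Feb 28, 1916 is a Monday.
The range spans 909 days (inclusive of both endpoints).
909 = 7 × 129 + 6, so there are 129 full weeks plus 6 extra days.
Each full week contributes 4 days from the set (Mon, Wed, Thu, Sun): 129 × 4 = 516.
The 6 extra days are Mon, Tue, Wed, Thu, Fri, Sat — 3 of them qualify.
Total: 516 + 3 = 519.

519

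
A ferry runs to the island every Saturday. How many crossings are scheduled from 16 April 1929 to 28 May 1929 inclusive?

16 April 1929 is a Tuesday.
From 16 April 1929 to 28 May 1929 is 43 days inclusive.
43 = 7 × 6 + 1, so there are 6 full weeks plus 1 extra day.
Each full week contributes one Saturday: 6 so far.
The 1 extra day is Tuesday — none qualify.
Total: 6 + 0 = 6.

6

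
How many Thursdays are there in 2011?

Jan 1, 2011 is a Saturday.
From Jan 1, 2011 to Dec 31, 2011 is 365 days inclusive.
365 = 7 × 52 + 1, so there are 52 full weeks plus 1 extra day.
Each full week contributes one Thursday: 52 so far.
The 1 extra day is Saturday — none qualify.
Total: 52 + 0 = 52.

52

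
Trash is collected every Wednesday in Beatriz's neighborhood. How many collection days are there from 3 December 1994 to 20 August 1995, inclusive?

3 December 1994 is a Saturday.
That's 261 days from start to end, counting both.
261 = 7 × 37 + 2, so there are 37 full weeks plus 2 extra days.
Each full week contributes one Wednesday: 37 so far.
The 2 extra days are Saturday, Sunday — none qualify.
Total: 37 + 0 = 37.

37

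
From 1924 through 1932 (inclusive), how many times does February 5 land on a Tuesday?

2

Day of week of February 5 in each year:
1924: Tue ✓, 1925: Thu, 1926: Fri, 1927: Sat, 1928: Sun, 1929: Tue ✓, 1930: Wed, 1931: Thu, 1932: Fri
Tuesdays: 1924, 1929.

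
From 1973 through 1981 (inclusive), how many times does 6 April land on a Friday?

2

Day of week of April 6 in each year:
1973: Fri ✓, 1974: Sat, 1975: Sun, 1976: Tue, 1977: Wed, 1978: Thu, 1979: Fri ✓, 1980: Sun, 1981: Mon
Fridays: 1973, 1979.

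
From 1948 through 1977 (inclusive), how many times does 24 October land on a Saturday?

Day of week of October 24 in each year:
1948: Sun, 1949: Mon, 1950: Tue, 1951: Wed, 1952: Fri, 1953: Sat ✓, 1954: Sun, 1955: Mon, 1956: Wed, 1957: Thu, 1958: Fri, 1959: Sat ✓, 1960: Mon, 1961: Tue, 1962: Wed, 1963: Thu, 1964: Sat ✓, 1965: Sun, 1966: Mon, 1967: Tue, 1968: Thu, 1969: Fri, 1970: Sat ✓, 1971: Sun, 1972: Tue, 1973: Wed, 1974: Thu, 1975: Fri, 1976: Sun, 1977: Mon
Saturdays: 1953, 1959, 1964, 1970.

4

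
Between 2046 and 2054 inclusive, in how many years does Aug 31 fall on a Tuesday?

1

Day of week of August 31 in each year:
2046: Fri, 2047: Sat, 2048: Mon, 2049: Tue ✓, 2050: Wed, 2051: Thu, 2052: Sat, 2053: Sun, 2054: Mon
Tuesdays: 2049.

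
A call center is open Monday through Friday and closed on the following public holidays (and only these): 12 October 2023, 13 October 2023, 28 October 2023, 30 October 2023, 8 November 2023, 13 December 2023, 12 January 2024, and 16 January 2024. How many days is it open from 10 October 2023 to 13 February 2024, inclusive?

10 October 2023 is a Tuesday.
From 10 October 2023 to 13 February 2024 is 127 days inclusive.
127 = 7 × 18 + 1, so there are 18 full weeks plus 1 extra day.
Each full week contributes 5 weekdays (Mon–Fri): 18 × 5 = 90.
The 1 extra day is Tuesday — 1 of them qualifies.
Total: 90 + 1 = 91.
Holidays: 12 October 2023 (Thu); 13 October 2023 (Fri); 28 October 2023 (Sat); 30 October 2023 (Mon); 8 November 2023 (Wed); 13 December 2023 (Wed); 12 January 2024 (Fri); 16 January 2024 (Tue).
7 of the 8 holidays fall on weekdays; the rest are weekends and were already excluded.
Business days: 91 − 7 = 84.

84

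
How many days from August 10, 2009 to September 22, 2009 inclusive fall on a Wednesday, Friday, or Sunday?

18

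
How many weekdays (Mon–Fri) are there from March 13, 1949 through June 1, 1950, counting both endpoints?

March 13, 1949 is a Sunday.
The range spans 446 days (inclusive of both endpoints).
446 = 7 × 63 + 5, so there are 63 full weeks plus 5 extra days.
Each full week contributes 5 weekdays (Mon–Fri): 63 × 5 = 315.
The 5 extra days are Sun, Mon, Tue, Wed, Thu — 4 of them qualify.
Total: 315 + 4 = 319.

319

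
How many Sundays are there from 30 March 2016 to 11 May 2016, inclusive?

6 Sundays

30 March 2016 is a Wednesday.
From 30 March 2016 to 11 May 2016 is 43 days inclusive.
43 = 7 × 6 + 1, so there are 6 full weeks plus 1 extra day.
Each full week contributes one Sunday: 6 so far.
The 1 extra day is Wed — none qualify.
Total: 6 + 0 = 6.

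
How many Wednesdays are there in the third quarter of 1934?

July 1, 1934 is a Sunday.
The range spans 92 days (inclusive of both endpoints).
92 = 7 × 13 + 1, so there are 13 full weeks plus 1 extra day.
Each full week contributes one Wednesday: 13 so far.
The 1 extra day is Sunday — none qualify.
Total: 13 + 0 = 13.

13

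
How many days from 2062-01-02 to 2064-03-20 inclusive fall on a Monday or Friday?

2062-01-02 is a Monday.
That's 809 days from start to end, counting both.
809 = 7 × 115 + 4, so there are 115 full weeks plus 4 extra days.
Each full week contributes 2 days from the set (Mon, Fri): 115 × 2 = 230.
The 4 extra days are Mon, Tue, Wed, Thu — 1 of them qualifies.
Total: 230 + 1 = 231.

231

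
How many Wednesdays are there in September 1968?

4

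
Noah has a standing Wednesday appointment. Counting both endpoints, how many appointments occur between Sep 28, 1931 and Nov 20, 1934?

Sep 28, 1931 is a Monday.
The range spans 1150 days (inclusive of both endpoints).
1150 = 7 × 164 + 2, so there are 164 full weeks plus 2 extra days.
Each full week contributes one Wednesday: 164 so far.
The 2 extra days are Monday, Tuesday — none qualify.
Total: 164 + 0 = 164.

164 Wednesdays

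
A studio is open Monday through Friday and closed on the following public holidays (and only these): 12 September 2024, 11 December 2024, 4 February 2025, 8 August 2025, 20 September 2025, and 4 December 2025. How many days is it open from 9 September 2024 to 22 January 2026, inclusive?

9 September 2024 is a Monday.
That's 501 days from start to end, counting both.
501 = 7 × 71 + 4, so there are 71 full weeks plus 4 extra days.
Each full week contributes 5 weekdays (Mon–Fri): 71 × 5 = 355.
The 4 extra days are Monday, Tuesday, Wednesday, Thursday — 4 of them qualify.
Total: 355 + 4 = 359.
Holidays: 12 September 2024 (Thu); 11 December 2024 (Wed); 4 February 2025 (Tue); 8 August 2025 (Fri); 20 September 2025 (Sat); 4 December 2025 (Thu).
5 of the 6 holidays fall on weekdays; the rest are weekends and were already excluded.
Business days: 359 − 5 = 354.

354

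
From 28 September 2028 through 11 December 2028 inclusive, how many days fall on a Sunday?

11 Sundays

28 September 2028 is a Thursday.
From 28 September 2028 to 11 December 2028 is 75 days inclusive.
75 = 7 × 10 + 5, so there are 10 full weeks plus 5 extra days.
Each full week contributes one Sunday: 10 so far.
The 5 extra days are Thursday, Friday, Saturday, Sunday, Monday — 1 of them qualifies.
Total: 10 + 1 = 11.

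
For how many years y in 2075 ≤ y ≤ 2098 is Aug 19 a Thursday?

4

Day of week of August 19 in each year:
2075: Mon, 2076: Wed, 2077: Thu ✓, 2078: Fri, 2079: Sat, 2080: Mon, 2081: Tue, 2082: Wed, 2083: Thu ✓, 2084: Sat, 2085: Sun, 2086: Mon, 2087: Tue, 2088: Thu ✓, 2089: Fri, 2090: Sat, 2091: Sun, 2092: Tue, 2093: Wed, 2094: Thu ✓, 2095: Fri, 2096: Sun, 2097: Mon, 2098: Tue
Thursdays: 2077, 2083, 2088, 2094.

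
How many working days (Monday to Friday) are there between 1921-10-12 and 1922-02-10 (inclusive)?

88 weekdays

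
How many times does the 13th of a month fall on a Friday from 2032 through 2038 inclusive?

12

Friday-the-13ths by year:
2032: Feb, Aug
2033: May
2034: Jan, Oct
2035: Apr, Jul
2036: Jun
2037: Feb, Mar, Nov
2038: Aug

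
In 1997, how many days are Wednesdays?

53

1997-01-01 is a Wednesday.
That's 365 days from start to end, counting both.
365 = 7 × 52 + 1, so there are 52 full weeks plus 1 extra day.
Each full week contributes one Wednesday: 52 so far.
The 1 extra day is Wed — 1 of them qualifies.
Total: 52 + 1 = 53.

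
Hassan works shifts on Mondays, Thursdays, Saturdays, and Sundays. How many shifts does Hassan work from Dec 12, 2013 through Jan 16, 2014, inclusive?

21

Dec 12, 2013 is a Thursday.
That's 36 days from start to end, counting both.
36 = 7 × 5 + 1, so there are 5 full weeks plus 1 extra day.
Each full week contributes 4 days from the set (Mon, Thu, Sat, Sun): 5 × 4 = 20.
The 1 extra day is Thu — 1 of them qualifies.
Total: 20 + 1 = 21.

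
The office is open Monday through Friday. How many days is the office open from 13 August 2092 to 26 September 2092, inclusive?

33

13 August 2092 is a Wednesday.
That's 45 days from start to end, counting both.
45 = 7 × 6 + 3, so there are 6 full weeks plus 3 extra days.
Each full week contributes 5 weekdays (Mon–Fri): 6 × 5 = 30.
The 3 extra days are Wednesday, Thursday, Friday — 3 of them qualify.
Total: 30 + 3 = 33.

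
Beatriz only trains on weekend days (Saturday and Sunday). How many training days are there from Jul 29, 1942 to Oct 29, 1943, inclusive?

Jul 29, 1942 is a Wednesday.
The range spans 458 days (inclusive of both endpoints).
458 = 7 × 65 + 3, so there are 65 full weeks plus 3 extra days.
Each full week contributes 2 weekend days (Sat, Sun): 65 × 2 = 130.
The 3 extra days are Wednesday, Thursday, Friday — none qualify.
Total: 130 + 0 = 130.

130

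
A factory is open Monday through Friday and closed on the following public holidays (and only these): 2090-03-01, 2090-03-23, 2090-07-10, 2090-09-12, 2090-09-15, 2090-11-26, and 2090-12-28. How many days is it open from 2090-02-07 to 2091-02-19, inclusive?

2090-02-07 is a Tuesday.
That's 378 days from start to end, counting both.
378 = 7 × 54, so the span is exactly 54 full weeks.
Each full week contributes 5 weekdays (Mon–Fri): 54 × 5 = 270.
Total: 270.
Holidays: 2090-03-01 (Wed); 2090-03-23 (Thu); 2090-07-10 (Mon); 2090-09-12 (Tue); 2090-09-15 (Fri); 2090-11-26 (Sun); 2090-12-28 (Thu).
6 of the 7 holidays fall on weekdays; the rest are weekends and were already excluded.
Business days: 270 − 6 = 264.

264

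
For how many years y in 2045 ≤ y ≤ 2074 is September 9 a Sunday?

Day of week of September 9 in each year:
2045: Sat, 2046: Sun ✓, 2047: Mon, 2048: Wed, 2049: Thu, 2050: Fri, 2051: Sat, 2052: Mon, 2053: Tue, 2054: Wed, 2055: Thu, 2056: Sat, 2057: Sun ✓, 2058: Mon, 2059: Tue, 2060: Thu, 2061: Fri, 2062: Sat, 2063: Sun ✓, 2064: Tue, 2065: Wed, 2066: Thu, 2067: Fri, 2068: Sun ✓, 2069: Mon, 2070: Tue, 2071: Wed, 2072: Fri, 2073: Sat, 2074: Sun ✓
Sundays: 2046, 2057, 2063, 2068, 2074.

5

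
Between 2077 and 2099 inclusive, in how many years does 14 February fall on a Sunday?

3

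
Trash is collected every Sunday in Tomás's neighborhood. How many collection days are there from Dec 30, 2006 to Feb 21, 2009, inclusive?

Dec 30, 2006 is a Saturday.
That's 785 days from start to end, counting both.
785 = 7 × 112 + 1, so there are 112 full weeks plus 1 extra day.
Each full week contributes one Sunday: 112 so far.
The 1 extra day is Saturday — none qualify.
Total: 112 + 0 = 112.

112 Sundays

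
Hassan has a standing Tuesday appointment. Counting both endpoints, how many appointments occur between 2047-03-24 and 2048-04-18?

56

2047-03-24 is a Sunday.
That's 392 days from start to end, counting both.
392 = 7 × 56, so the span is exactly 56 full weeks.
Each full week contributes one Tuesday: 56 so far.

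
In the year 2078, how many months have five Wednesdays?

A month has five Wednesdays exactly when Wednesday falls within its first (length − 28) days.
Jan: 31 days, starts Sat → 5 of Sat, Sun, Mon
Feb: 28 days, starts Tue → 5 of (none)
Mar: 31 days, starts Tue → 5 of Tue, Wed, Thu ✓
Apr: 30 days, starts Fri → 5 of Fri, Sat
May: 31 days, starts Sun → 5 of Sun, Mon, Tue
Jun: 30 days, starts Wed → 5 of Wed, Thu ✓
Jul: 31 days, starts Fri → 5 of Fri, Sat, Sun
Aug: 31 days, starts Mon → 5 of Mon, Tue, Wed ✓
Sep: 30 days, starts Thu → 5 of Thu, Fri
Oct: 31 days, starts Sat → 5 of Sat, Sun, Mon
Nov: 30 days, starts Tue → 5 of Tue, Wed ✓
Dec: 31 days, starts Thu → 5 of Thu, Fri, Sat
Months with five Wednesdays: Mar, Jun, Aug, Nov.

4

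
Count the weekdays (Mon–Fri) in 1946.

261

1 January 1946 is a Tuesday.
That's 365 days from start to end, counting both.
365 = 7 × 52 + 1, so there are 52 full weeks plus 1 extra day.
Each full week contributes 5 weekdays (Mon–Fri): 52 × 5 = 260.
The 1 extra day is Tue — 1 of them qualifies.
Total: 260 + 1 = 261.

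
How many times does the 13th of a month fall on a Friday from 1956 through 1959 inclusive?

Friday-the-13ths by year:
1956: Jan, Apr, Jul
1957: Sep, Dec
1958: Jun
1959: Feb, Mar, Nov

9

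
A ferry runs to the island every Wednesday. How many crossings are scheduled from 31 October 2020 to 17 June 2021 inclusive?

33

31 October 2020 is a Saturday.
The range spans 230 days (inclusive of both endpoints).
230 = 7 × 32 + 6, so there are 32 full weeks plus 6 extra days.
Each full week contributes one Wednesday: 32 so far.
The 6 extra days are Sat, Sun, Mon, Tue, Wed, Thu — 1 of them qualifies.
Total: 32 + 1 = 33.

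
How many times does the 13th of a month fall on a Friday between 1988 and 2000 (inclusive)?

21

Friday-the-13ths by year:
1988: May
1989: Jan, Oct
1990: Apr, Jul
1991: Sep, Dec
1992: Mar, Nov
1993: Aug
1994: May
1995: Jan, Oct
1996: Sep, Dec
1997: Jun
1998: Feb, Mar, Nov
1999: Aug
2000: Oct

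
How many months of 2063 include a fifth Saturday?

A month has five Saturdays exactly when Saturday falls within its first (length − 28) days.
Jan: 31 days, starts Mon → 5 of Mon, Tue, Wed
Feb: 28 days, starts Thu → 5 of (none)
Mar: 31 days, starts Thu → 5 of Thu, Fri, Sat ✓
Apr: 30 days, starts Sun → 5 of Sun, Mon
May: 31 days, starts Tue → 5 of Tue, Wed, Thu
Jun: 30 days, starts Fri → 5 of Fri, Sat ✓
Jul: 31 days, starts Sun → 5 of Sun, Mon, Tue
Aug: 31 days, starts Wed → 5 of Wed, Thu, Fri
Sep: 30 days, starts Sat → 5 of Sat, Sun ✓
Oct: 31 days, starts Mon → 5 of Mon, Tue, Wed
Nov: 30 days, starts Thu → 5 of Thu, Fri
Dec: 31 days, starts Sat → 5 of Sat, Sun, Mon ✓
Months with five Saturdays: Mar, Jun, Sep, Dec.

4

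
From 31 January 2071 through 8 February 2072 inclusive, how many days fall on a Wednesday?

31 January 2071 is a Saturday.
The range spans 374 days (inclusive of both endpoints).
374 = 7 × 53 + 3, so there are 53 full weeks plus 3 extra days.
Each full week contributes one Wednesday: 53 so far.
The 3 extra days are Saturday, Sunday, Monday — none qualify.
Total: 53 + 0 = 53.

53 Wednesdays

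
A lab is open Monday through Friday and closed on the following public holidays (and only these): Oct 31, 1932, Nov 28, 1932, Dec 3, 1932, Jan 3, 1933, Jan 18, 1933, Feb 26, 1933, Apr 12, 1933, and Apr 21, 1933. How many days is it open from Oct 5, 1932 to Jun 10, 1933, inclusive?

Oct 5, 1932 is a Wednesday.
The range spans 249 days (inclusive of both endpoints).
249 = 7 × 35 + 4, so there are 35 full weeks plus 4 extra days.
Each full week contributes 5 weekdays (Mon–Fri): 35 × 5 = 175.
The 4 extra days are Wed, Thu, Fri, Sat — 3 of them qualify.
Total: 175 + 3 = 178.
Holidays: Oct 31, 1932 (Mon); Nov 28, 1932 (Mon); Dec 3, 1932 (Sat); Jan 3, 1933 (Tue); Jan 18, 1933 (Wed); Feb 26, 1933 (Sun); Apr 12, 1933 (Wed); Apr 21, 1933 (Fri).
6 of the 8 holidays fall on weekdays; the rest are weekends and were already excluded.
Business days: 178 − 6 = 172.

172 business days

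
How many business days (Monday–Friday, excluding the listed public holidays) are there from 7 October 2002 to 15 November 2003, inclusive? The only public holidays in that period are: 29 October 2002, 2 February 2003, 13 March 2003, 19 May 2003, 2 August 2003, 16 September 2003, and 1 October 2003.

285

7 October 2002 is a Monday.
That's 405 days from start to end, counting both.
405 = 7 × 57 + 6, so there are 57 full weeks plus 6 extra days.
Each full week contributes 5 weekdays (Mon–Fri): 57 × 5 = 285.
The 6 extra days are Monday, Tuesday, Wednesday, Thursday, Friday, Saturday — 5 of them qualify.
Total: 285 + 5 = 290.
Holidays: 29 October 2002 (Tue); 2 February 2003 (Sun); 13 March 2003 (Thu); 19 May 2003 (Mon); 2 August 2003 (Sat); 16 September 2003 (Tue); 1 October 2003 (Wed).
5 of the 7 holidays fall on weekdays; the rest are weekends and were already excluded.
Business days: 290 − 5 = 285.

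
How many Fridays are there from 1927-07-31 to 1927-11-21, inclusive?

1927-07-31 is a Sunday.
The range spans 114 days (inclusive of both endpoints).
114 = 7 × 16 + 2, so there are 16 full weeks plus 2 extra days.
Each full week contributes one Friday: 16 so far.
The 2 extra days are Sun, Mon — none qualify.
Total: 16 + 0 = 16.

16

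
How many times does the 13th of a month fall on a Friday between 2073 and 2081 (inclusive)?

Friday-the-13ths by year:
2073: Jan, Oct
2074: Apr, Jul
2075: Sep, Dec
2076: Mar, Nov
2077: Aug
2078: May
2079: Jan, Oct
2080: Sep, Dec
2081: Jun

15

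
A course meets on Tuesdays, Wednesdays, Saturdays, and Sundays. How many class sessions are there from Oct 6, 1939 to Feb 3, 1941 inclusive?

Oct 6, 1939 is a Friday.
The range spans 487 days (inclusive of both endpoints).
487 = 7 × 69 + 4, so there are 69 full weeks plus 4 extra days.
Each full week contributes 4 days from the set (Tue, Wed, Sat, Sun): 69 × 4 = 276.
The 4 extra days are Fri, Sat, Sun, Mon — 2 of them qualify.
Total: 276 + 2 = 278.

278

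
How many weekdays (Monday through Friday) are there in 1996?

262

1 January 1996 is a Monday.
From 1 January 1996 to 31 December 1996 is 366 days inclusive.
366 = 7 × 52 + 2, so there are 52 full weeks plus 2 extra days.
Each full week contributes 5 weekdays (Mon–Fri): 52 × 5 = 260.
The 2 extra days are Mon, Tue — 2 of them qualify.
Total: 260 + 2 = 262.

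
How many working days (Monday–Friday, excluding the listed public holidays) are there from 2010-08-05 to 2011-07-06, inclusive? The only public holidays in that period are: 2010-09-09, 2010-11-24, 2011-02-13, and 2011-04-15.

237

2010-08-05 is a Thursday.
From 2010-08-05 to 2011-07-06 is 336 days inclusive.
336 = 7 × 48, so the span is exactly 48 full weeks.
Each full week contributes 5 weekdays (Mon–Fri): 48 × 5 = 240.
Total: 240.
Holidays: 2010-09-09 (Thu); 2010-11-24 (Wed); 2011-02-13 (Sun); 2011-04-15 (Fri).
3 of the 4 holidays fall on weekdays; the rest are weekends and were already excluded.
Business days: 240 − 3 = 237.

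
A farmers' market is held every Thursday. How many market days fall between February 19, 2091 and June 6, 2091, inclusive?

15

February 19, 2091 is a Monday.
The range spans 108 days (inclusive of both endpoints).
108 = 7 × 15 + 3, so there are 15 full weeks plus 3 extra days.
Each full week contributes one Thursday: 15 so far.
The 3 extra days are Monday, Tuesday, Wednesday — none qualify.
Total: 15 + 0 = 15.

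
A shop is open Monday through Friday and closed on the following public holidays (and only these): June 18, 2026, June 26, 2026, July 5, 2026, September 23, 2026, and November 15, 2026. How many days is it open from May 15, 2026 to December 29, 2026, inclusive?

May 15, 2026 is a Friday.
The range spans 229 days (inclusive of both endpoints).
229 = 7 × 32 + 5, so there are 32 full weeks plus 5 extra days.
Each full week contributes 5 weekdays (Mon–Fri): 32 × 5 = 160.
The 5 extra days are Friday, Saturday, Sunday, Monday, Tuesday — 3 of them qualify.
Total: 160 + 3 = 163.
Holidays: June 18, 2026 (Thu); June 26, 2026 (Fri); July 5, 2026 (Sun); September 23, 2026 (Wed); November 15, 2026 (Sun).
3 of the 5 holidays fall on weekdays; the rest are weekends and were already excluded.
Business days: 163 − 3 = 160.

160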